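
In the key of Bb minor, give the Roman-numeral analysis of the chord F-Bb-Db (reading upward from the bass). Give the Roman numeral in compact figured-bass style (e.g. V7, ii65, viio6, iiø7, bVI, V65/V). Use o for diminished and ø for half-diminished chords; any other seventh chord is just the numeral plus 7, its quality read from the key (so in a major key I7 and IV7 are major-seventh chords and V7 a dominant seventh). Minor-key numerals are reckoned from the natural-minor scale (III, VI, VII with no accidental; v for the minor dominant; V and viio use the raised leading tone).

i64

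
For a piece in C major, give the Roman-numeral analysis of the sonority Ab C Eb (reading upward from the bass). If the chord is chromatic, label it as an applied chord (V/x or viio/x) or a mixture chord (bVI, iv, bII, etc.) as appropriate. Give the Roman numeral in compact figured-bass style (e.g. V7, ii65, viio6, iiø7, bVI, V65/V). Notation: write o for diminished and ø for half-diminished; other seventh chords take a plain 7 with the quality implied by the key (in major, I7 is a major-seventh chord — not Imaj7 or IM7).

bVI

The pitches Ab-C-Eb form a major triad rooted on Ab.
Ab is the lowered sixth degree of C major (diatonic 6 would be A). This is a major triad on the lowered sixth degree, borrowed from the parallel minor.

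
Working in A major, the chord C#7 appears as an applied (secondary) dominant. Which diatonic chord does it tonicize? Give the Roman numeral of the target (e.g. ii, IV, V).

The chord is a dominant seventh chord on C#.
A dominant resolves down a perfect fifth: C# → F#. In A major, F# is scale degree 6, i.e. vi.

vi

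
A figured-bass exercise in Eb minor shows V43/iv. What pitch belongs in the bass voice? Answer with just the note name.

Bb

The applied chord V43/iv is rooted on Eb: Eb-G-Bb-Db.
The figure 43 means second inversion — the fifth is in the bass.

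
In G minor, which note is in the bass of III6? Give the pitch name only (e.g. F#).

III in G minor has root Bb; the chord is Bb-D-F.
The figure 6 means first inversion — the third is in the bass.

D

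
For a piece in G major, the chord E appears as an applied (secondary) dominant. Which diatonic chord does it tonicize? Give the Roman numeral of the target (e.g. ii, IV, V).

ii

The chord is a major triad on E.
A dominant resolves down a perfect fifth: E → A. In G major, A is scale degree 2, i.e. ii.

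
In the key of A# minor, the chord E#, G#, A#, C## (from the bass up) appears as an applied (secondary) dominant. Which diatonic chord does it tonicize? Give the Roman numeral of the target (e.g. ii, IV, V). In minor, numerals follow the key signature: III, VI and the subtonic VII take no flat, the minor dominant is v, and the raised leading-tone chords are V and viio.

iv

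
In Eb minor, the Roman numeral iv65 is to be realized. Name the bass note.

iv in Eb minor has root Ab; the chord is Ab-Cb-Eb-Gb.
The figure 65 means first inversion — the third is in the bass.

Cb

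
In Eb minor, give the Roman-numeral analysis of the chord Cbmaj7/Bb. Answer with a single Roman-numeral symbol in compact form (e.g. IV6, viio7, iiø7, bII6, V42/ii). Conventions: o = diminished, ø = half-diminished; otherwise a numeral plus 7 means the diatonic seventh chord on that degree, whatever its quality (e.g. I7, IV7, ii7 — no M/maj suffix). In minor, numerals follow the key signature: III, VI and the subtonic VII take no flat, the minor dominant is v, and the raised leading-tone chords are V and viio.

The pitches Cb-Eb-Gb-Bb form a major seventh chord rooted on Cb.
Cb is scale degree 6 in Eb minor, and a major seventh chord on that degree is written VI7.
With Bb in the bass the chord is in third inversion, so the figured bass is 42.

VI42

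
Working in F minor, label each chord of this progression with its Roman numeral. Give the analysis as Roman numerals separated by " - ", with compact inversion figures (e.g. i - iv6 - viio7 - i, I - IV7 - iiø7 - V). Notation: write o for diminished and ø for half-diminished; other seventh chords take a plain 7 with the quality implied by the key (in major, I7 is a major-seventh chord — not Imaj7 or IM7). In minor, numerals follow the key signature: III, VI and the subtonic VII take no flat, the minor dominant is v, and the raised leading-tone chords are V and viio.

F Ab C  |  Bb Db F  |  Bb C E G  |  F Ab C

F-Ab-C: minor triad on F = scale degree 1 → i.
Bb-Db-F: minor triad on Bb = scale degree 4 → iv.
Bb-C-E-G: dominant seventh chord on C = scale degree 5 → V42.
F-Ab-C: root F is the tonic; minor triad there is i.

i - iv - V42 - i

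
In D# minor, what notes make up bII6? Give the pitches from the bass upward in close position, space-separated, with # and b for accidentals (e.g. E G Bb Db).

G# B E

Scale degree 2 in D# minor is E#; lowering it a half step gives E. bII6 is the Neapolitan sixth — a major triad on the lowered second degree, here in its customary first inversion.
So the chord is E-G#-B, a major triad.
With the 6 figure the chord is in first inversion; from the bass G# upward in close position it reads G#-B-E.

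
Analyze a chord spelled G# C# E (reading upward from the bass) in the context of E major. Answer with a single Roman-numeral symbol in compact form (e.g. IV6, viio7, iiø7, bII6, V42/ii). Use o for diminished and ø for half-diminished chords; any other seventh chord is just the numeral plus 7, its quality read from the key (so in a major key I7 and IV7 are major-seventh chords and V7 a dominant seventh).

vi64

The pitches C#-E-G# form a minor triad rooted on C#.
C# is scale degree 6 in E major, and a minor triad on that degree is written vi.
With G# in the bass the chord is in second inversion, so the figured bass is 64.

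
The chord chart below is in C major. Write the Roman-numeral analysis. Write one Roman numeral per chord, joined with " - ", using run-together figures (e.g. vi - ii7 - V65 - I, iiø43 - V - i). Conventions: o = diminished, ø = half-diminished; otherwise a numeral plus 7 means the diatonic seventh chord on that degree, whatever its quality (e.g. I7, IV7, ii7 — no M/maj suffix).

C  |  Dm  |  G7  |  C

C: major triad on C = scale degree 1 → I.
Dm has root D, degree 2 in C major, so ii.
G7: root G is the dominant; dominant seventh chord there is V7.
C has root C, degree 1 in C major, so I.

I - ii - V7 - I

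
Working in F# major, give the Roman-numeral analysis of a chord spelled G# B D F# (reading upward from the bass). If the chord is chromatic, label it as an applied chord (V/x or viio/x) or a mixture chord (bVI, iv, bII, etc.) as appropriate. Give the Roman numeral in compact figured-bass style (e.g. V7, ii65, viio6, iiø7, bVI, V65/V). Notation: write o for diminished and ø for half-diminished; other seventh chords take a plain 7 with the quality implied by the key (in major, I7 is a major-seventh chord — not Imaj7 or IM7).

iiø7

The pitches G#-B-D-F# form a half-diminished seventh chord rooted on G#.
G# is the second degree of F# major. This is the half-diminished supertonic seventh, borrowed from the parallel minor.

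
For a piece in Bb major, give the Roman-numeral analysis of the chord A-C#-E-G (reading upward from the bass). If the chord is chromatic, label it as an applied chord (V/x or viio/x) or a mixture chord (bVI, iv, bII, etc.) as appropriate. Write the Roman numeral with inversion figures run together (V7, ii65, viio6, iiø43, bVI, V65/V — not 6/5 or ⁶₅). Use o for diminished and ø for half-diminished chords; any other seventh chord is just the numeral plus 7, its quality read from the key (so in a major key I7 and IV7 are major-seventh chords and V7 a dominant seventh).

Stacked in thirds the chord is A-C#-E-G: a dominant seventh chord on A.
A is not a diatonic chord root with this quality in Bb major, but it lies a perfect fifth above D (iii), so the chord functions as an applied dominant of iii.

V7/iii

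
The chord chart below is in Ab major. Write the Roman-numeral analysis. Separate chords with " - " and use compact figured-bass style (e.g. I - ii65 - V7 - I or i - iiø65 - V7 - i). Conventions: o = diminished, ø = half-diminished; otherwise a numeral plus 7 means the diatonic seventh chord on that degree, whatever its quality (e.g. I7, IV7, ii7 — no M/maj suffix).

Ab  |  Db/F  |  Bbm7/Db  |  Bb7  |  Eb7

I - IV6 - ii65 - V7/V - V7

Ab has root Ab, degree 1 in Ab major, so I.
Db/F: major triad on Db = scale degree 4 → IV6.
Bbm7/Db: minor seventh chord on Bb = scale degree 2 → ii65.
Bb7: a dominant seventh chord on Bb, the applied dominant of V → V7/V.
Eb7 has root Eb, degree 5 in Ab major, so V7.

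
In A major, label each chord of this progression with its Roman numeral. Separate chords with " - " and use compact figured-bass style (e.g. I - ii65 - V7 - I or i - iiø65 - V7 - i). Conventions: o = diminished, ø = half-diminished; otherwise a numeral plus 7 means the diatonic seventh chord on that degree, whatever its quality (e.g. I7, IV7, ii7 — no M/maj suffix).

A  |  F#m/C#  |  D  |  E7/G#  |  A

A: root A is the tonic; major triad there is I.
F#m/C#: minor triad on F# = scale degree 6 → vi64.
D: major triad on D = scale degree 4 → IV.
E7/G# has root E, degree 5 in A major, so V65.
A: root A is the tonic; major triad there is I.

I - vi64 - IV - V65 - I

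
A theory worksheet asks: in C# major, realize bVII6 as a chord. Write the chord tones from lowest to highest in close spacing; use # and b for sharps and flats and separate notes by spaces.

Scale degree 7 in C# major is B#; lowering it a half step gives B. bVII6 is a major triad on the lowered seventh degree (the subtonic), borrowed from the parallel minor.
So the chord is B-D#-F#.
The figured bass 6 indicates first inversion, placing the third (D#) in the bass: D#-F#-B.

D# F# B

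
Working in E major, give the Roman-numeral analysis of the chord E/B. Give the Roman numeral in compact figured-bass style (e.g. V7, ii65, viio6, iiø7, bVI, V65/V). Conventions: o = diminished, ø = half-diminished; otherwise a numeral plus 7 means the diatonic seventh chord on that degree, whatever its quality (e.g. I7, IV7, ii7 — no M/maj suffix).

The pitches E-G#-B form a major triad rooted on E.
E is scale degree 1 in E major, and a major triad on that degree is written I.
With B in the bass the chord is in second inversion, so the figured bass is 64.

I64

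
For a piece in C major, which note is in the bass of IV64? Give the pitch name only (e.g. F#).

IV in C major has root F; the chord is F-A-C.
The figure 64 means second inversion — the fifth is in the bass.

C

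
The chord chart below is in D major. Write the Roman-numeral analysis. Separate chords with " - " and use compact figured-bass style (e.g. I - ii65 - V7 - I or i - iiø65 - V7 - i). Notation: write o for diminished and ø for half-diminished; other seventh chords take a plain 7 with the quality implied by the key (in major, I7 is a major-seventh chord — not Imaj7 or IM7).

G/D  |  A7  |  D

G/D: root G is the subdominant; major triad there is IV64.
A7 has root A, degree 5 in D major, so V7.
D: major triad on D = scale degree 1 → I.

IV64 - V7 - I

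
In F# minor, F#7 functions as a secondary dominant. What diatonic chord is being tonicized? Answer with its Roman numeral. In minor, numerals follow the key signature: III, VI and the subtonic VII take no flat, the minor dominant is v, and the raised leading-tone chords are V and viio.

iv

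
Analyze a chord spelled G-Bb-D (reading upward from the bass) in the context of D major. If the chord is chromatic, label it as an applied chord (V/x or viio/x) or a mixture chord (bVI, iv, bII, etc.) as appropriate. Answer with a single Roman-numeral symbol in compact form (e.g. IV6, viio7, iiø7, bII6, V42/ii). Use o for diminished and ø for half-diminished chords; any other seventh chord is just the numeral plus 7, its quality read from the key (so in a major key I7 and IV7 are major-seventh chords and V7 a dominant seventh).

Stacked in thirds the chord is G-Bb-D: a minor triad on G.
G is the fourth degree of D major. This is the minor subdominant, borrowed from the parallel minor.

iv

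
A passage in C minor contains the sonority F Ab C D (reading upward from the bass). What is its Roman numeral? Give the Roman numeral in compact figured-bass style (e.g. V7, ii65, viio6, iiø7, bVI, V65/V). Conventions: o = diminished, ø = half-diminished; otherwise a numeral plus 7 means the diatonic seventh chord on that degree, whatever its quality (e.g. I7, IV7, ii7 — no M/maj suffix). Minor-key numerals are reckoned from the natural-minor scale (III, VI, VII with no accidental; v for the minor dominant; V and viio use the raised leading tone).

Stacked in thirds the chord is D-F-Ab-C: a half-diminished seventh chord on D.
D is scale degree 2 in C minor, and a half-diminished seventh chord on that degree is written iiø7.
With F in the bass the chord is in first inversion, so the figured bass is 65.

iiø65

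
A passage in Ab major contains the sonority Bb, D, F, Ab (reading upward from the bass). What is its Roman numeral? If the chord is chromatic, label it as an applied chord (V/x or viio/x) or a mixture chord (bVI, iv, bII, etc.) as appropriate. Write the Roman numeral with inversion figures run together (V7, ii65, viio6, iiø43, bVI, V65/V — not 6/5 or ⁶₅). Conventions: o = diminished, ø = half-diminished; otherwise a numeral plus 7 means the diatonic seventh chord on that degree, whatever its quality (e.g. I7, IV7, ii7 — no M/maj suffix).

The pitches Bb-D-F-Ab form a dominant seventh chord rooted on Bb.
Bb is not a diatonic chord root with this quality in Ab major, but it lies a perfect fifth above Eb (V), so the chord functions as an applied dominant of V.

V7/V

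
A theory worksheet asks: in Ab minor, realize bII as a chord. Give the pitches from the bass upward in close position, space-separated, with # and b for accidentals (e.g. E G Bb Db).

Scale degree 2 in Ab minor is Bb; lowering it a half step gives Bbb. bII is the Neapolitan chord — a major triad on the lowered second degree.
So the chord is Bbb-Db-Fb.

Bbb Db Fb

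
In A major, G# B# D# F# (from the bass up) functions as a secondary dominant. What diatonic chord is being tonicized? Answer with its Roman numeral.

iii

The chord is a dominant seventh chord on G#.
A dominant resolves down a perfect fifth: G# → C#. In A major, C# is scale degree 3, i.e. iii.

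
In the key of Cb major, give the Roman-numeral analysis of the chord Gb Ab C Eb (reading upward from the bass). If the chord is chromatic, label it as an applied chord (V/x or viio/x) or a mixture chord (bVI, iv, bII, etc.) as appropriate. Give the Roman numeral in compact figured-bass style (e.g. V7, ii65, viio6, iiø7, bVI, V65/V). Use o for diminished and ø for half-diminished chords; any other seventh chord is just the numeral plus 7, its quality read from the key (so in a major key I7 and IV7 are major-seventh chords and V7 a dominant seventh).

V42/ii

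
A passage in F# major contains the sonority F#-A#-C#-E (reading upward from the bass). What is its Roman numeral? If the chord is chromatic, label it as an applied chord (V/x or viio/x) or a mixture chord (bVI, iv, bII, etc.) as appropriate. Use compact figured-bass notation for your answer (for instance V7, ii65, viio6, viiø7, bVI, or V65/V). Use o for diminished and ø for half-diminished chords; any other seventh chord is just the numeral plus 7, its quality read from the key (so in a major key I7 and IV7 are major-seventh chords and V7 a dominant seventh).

V7/IV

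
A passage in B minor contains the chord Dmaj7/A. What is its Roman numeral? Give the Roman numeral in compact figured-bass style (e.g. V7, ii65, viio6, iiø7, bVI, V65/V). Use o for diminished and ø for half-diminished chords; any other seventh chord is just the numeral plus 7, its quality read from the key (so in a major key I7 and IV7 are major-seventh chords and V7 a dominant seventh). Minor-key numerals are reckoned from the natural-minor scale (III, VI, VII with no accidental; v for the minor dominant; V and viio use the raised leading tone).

III43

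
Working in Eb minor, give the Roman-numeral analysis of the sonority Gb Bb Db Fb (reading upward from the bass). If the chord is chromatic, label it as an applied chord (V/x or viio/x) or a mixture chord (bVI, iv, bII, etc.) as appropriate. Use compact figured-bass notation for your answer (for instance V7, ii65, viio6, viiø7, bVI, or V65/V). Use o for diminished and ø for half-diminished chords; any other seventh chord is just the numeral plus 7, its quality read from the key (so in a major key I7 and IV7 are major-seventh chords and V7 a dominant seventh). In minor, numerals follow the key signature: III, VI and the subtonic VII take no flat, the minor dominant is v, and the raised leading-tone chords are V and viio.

The pitches Gb-Bb-Db-Fb form a dominant seventh chord rooted on Gb.
Gb is not a diatonic chord root with this quality in Eb minor, but it lies a perfect fifth above Cb (VI), so the chord functions as an applied dominant of VI.

V7/VI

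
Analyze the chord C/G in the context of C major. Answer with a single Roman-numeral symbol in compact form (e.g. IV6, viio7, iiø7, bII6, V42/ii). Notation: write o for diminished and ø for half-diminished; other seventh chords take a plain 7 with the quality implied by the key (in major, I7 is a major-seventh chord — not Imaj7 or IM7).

I64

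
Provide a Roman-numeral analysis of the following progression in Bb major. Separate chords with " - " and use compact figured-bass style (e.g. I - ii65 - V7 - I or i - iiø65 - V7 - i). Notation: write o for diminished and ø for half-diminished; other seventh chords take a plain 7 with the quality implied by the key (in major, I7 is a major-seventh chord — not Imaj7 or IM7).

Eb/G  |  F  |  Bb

Eb/G: root Eb is the subdominant; major triad there is IV6.
F: major triad on F = scale degree 5 → V.
Bb: major triad on Bb = scale degree 1 → I.

IV6 - V - I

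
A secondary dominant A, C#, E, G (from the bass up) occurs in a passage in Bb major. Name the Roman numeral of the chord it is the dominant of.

iii

The chord is a dominant seventh chord on A.
A dominant resolves down a perfect fifth: A → D. In Bb major, D is scale degree 3, i.e. iii.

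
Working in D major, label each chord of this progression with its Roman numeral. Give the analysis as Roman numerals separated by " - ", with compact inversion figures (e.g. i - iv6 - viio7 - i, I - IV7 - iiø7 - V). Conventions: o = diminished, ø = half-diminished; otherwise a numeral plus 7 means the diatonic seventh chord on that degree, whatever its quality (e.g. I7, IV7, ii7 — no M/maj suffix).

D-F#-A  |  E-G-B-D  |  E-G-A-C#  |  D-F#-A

I - ii7 - V43 - I

D-F#-A: major triad on D = scale degree 1 → I.
E-G-B-D: root E is the supertonic; minor seventh chord there is ii7.
E-G-A-C#: dominant seventh chord on A = scale degree 5 → V43.
D-F#-A: root D is the tonic; major triad there is I.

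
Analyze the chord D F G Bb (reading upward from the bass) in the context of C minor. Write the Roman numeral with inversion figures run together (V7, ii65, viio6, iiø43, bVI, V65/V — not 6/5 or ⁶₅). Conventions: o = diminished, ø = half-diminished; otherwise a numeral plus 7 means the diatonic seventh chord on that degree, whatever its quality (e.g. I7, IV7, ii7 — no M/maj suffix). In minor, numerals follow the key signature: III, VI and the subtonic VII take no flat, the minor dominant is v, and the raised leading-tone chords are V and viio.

v43

Stacked in thirds the chord is G-Bb-D-F: a minor seventh chord on G.
In C minor, G is the dominant; the diatonic minor seventh chord there is v7.
With D in the bass the chord is in second inversion, so the figured bass is 43.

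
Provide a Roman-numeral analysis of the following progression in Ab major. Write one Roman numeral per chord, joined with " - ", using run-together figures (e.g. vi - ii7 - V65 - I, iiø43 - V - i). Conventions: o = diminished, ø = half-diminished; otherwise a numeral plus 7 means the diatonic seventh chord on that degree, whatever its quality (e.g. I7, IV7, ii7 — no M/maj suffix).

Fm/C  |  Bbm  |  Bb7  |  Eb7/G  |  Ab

vi64 - ii - V7/V - V65 - I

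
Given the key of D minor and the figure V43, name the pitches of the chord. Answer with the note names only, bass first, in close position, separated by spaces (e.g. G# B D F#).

E G A C#

In D minor, the dominant is A. The dominant is major (leading tone raised), so V is a dominant seventh chord.
Stacking thirds from A gives A-C#-E-G.
With the 43 figure the chord is in second inversion; from the bass E upward in close position it reads E-G-A-C#.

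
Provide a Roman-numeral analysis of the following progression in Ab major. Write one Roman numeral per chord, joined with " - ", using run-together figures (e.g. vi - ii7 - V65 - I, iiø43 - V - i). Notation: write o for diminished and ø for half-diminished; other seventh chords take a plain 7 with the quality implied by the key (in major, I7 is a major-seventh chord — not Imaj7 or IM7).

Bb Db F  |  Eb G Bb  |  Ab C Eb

Bb-Db-F: root Bb is the supertonic; minor triad there is ii.
Eb-G-Bb: root Eb is the dominant; major triad there is V.
Ab-C-Eb: root Ab is the tonic; major triad there is I.

ii - V - I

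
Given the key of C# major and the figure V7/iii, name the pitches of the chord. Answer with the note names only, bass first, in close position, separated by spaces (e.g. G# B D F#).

The slash means an applied dominant: we want the dominant of iii. In C# major, iii is E# minor, and its dominant is built on B#.
Building a dominant seventh chord on B# gives B#-D##-F##-A#.

B# D## F## A#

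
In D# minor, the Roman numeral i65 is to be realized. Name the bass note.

i in D# minor has root D#; the chord is D#-F#-A#-C#.
The figure 65 means first inversion — the third is in the bass.

F#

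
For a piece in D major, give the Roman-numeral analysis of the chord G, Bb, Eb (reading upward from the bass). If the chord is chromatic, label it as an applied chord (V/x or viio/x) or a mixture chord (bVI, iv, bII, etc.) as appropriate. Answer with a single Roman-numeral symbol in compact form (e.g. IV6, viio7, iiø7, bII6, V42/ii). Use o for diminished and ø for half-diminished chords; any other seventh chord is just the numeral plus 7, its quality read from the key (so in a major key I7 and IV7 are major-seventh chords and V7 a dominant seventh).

The pitches Eb-G-Bb form a major triad rooted on Eb.
Eb is the lowered second degree of D major (diatonic 2 would be E). This is the Neapolitan sixth — a major triad on the lowered second degree, here in its customary first inversion.
With G in the bass the chord is in first inversion, so the figured bass is 6.

bII6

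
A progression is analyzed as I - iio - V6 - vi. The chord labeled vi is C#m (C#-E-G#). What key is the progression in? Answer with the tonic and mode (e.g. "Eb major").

E major

The anchor chord is a minor triad on C#, labeled vi.
Counting down 5 scale steps from C# places the tonic on E; a minor triad on degree 6 is diatonic only in major.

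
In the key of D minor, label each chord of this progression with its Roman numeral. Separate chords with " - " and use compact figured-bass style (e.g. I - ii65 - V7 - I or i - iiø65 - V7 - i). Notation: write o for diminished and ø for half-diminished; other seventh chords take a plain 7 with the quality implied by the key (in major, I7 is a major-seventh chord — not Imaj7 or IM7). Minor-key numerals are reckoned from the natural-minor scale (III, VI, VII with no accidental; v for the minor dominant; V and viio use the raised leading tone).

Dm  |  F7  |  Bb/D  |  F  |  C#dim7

Dm has root D, degree 1 in D minor, so i.
F7: chromatic; F is V of VI, so V7/VI.
Bb/D: root Bb is the submediant; major triad there is VI6.
F: root F is the mediant; major triad there is III.
C#dim7 has root C#, degree 7 in D minor, so viio7.

i - V7/VI - VI6 - III - viio7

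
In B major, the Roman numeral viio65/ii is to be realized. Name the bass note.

The applied chord viio65/ii is rooted on B#: B#-D#-F#-A.
The figure 65 means first inversion — the third is in the bass.

D#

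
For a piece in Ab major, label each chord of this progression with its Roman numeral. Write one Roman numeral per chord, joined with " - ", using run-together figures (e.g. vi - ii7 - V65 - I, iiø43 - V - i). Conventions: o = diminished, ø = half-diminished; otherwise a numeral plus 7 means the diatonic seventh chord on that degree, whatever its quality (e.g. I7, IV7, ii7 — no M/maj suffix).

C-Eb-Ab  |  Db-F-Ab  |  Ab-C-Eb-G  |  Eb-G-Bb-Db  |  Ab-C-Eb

I6 - IV - I7 - V7 - I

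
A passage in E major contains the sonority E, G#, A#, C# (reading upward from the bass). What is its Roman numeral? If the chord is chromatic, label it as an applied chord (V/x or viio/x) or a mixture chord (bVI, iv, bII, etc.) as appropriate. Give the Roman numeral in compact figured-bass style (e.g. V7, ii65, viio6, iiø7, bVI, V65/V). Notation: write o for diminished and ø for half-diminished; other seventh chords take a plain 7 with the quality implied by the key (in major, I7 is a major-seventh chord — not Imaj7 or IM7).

The pitches A#-C#-E-G# form a half-diminished seventh chord rooted on A#.
A# sits a half step below B (V in E major); a diminished chord there is the applied leading-tone chord of V.
With E in the bass the chord is in second inversion, so the figured bass is 43.

viiø43/V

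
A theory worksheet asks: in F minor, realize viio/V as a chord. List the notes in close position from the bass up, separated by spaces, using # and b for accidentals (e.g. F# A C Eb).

B D F

viio/V is a secondary leading-tone chord. The target V is C in F minor; the applied chord is rooted a semitone below, on B.
Building a diminished triad on B gives B-D-F.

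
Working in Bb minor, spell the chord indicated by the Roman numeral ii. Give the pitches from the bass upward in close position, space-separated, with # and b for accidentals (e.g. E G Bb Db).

C Eb G

Scale degree 2 in Bb minor is C; here the chord built on it is altered to a minor triad. ii is the minor supertonic, borrowed from the parallel major (the Dorian ii).
So the chord is C-Eb-G, a minor triad.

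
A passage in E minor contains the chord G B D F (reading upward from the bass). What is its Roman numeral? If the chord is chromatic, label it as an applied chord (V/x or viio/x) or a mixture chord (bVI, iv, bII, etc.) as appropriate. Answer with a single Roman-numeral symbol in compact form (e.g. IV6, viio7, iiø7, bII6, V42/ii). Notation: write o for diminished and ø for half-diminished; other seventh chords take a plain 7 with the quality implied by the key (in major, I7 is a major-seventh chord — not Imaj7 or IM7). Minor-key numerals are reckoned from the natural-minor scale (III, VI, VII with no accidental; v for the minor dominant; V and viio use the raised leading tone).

The pitches G-B-D-F form a dominant seventh chord rooted on G.
G is not a diatonic chord root with this quality in E minor, but it lies a perfect fifth above C (VI), so the chord functions as an applied dominant of VI.

V7/VI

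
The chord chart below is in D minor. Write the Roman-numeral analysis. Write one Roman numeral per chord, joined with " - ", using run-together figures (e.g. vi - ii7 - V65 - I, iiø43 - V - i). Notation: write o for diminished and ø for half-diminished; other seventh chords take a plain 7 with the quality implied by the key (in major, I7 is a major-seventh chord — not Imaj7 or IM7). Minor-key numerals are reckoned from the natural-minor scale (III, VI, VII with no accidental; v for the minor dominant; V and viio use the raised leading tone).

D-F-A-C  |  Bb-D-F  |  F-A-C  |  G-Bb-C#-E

D-F-A-C: root D is the tonic; minor seventh chord there is i7.
Bb-D-F: root Bb is the submediant; major triad there is VI.
F-A-C: root F is the mediant; major triad there is III.
G-Bb-C#-E: root C# is the leading tone; fully diminished seventh chord there is viio43.

i7 - VI - III - viio43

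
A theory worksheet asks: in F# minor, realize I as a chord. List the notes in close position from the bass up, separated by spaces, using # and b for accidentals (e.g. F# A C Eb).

F# A# C#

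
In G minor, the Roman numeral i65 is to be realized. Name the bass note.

Bb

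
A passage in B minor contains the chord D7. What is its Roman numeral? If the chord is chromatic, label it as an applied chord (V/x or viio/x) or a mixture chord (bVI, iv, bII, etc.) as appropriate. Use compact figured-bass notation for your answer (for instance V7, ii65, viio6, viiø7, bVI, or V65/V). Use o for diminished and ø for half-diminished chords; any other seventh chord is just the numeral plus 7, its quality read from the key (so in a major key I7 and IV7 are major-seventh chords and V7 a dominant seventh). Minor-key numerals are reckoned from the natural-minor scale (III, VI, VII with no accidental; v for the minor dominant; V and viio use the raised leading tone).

V7/VI

The pitches D-F#-A-C form a dominant seventh chord rooted on D.
D is not a diatonic chord root with this quality in B minor, but it lies a perfect fifth above G (VI), so the chord functions as an applied dominant of VI.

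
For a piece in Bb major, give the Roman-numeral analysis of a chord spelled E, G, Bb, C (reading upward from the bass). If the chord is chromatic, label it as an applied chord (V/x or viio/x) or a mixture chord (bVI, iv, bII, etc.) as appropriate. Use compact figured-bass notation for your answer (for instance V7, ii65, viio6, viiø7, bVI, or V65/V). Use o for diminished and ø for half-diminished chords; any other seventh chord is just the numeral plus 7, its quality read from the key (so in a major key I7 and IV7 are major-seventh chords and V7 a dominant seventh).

The pitches C-E-G-Bb form a dominant seventh chord rooted on C.
C is not a diatonic chord root with this quality in Bb major, but it lies a perfect fifth above F (V), so the chord functions as an applied dominant of V.
With E in the bass the chord is in first inversion, so the figured bass is 65.

V65/V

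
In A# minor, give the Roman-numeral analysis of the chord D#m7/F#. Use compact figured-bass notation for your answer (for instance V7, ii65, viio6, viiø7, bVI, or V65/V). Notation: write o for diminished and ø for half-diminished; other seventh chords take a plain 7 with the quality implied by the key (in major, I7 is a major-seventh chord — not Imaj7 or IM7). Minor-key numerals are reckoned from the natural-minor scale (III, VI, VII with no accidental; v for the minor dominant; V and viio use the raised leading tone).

The pitches D#-F#-A#-C# form a minor seventh chord rooted on D#.
In A# minor, D# is the subdominant; the diatonic minor seventh chord there is iv7.
With F# in the bass the chord is in first inversion, so the figured bass is 65.

iv65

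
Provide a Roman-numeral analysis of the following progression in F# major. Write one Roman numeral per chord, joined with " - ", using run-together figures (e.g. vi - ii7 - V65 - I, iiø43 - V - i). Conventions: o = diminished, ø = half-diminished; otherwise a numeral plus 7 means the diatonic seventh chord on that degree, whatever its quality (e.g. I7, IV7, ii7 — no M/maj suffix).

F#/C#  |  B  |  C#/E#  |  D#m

I64 - IV - V6 - vi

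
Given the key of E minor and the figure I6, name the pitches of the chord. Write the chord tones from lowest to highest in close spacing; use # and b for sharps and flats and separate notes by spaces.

G# B E

I6 is the major tonic (Picardy third), borrowed from the parallel major. In E minor that root is E.
So the chord is E-G#-B.
With the 6 figure the chord is in first inversion; from the bass G# upward in close position it reads G#-B-E.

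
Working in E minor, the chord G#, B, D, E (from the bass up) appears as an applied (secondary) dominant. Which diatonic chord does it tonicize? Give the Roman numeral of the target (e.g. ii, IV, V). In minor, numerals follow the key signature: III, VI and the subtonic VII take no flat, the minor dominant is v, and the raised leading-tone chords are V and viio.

The chord is a dominant seventh chord on E.
A dominant resolves down a perfect fifth: E → A. In E minor, A is scale degree 4, i.e. iv.

iv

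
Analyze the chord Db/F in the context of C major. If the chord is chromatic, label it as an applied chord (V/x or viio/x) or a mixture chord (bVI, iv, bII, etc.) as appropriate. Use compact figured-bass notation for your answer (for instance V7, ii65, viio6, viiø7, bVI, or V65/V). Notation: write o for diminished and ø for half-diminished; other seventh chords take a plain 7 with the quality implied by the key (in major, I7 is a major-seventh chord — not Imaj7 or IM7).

bII6

Stacked in thirds the chord is Db-F-Ab: a major triad on Db.
Db is the lowered second degree of C major (diatonic 2 would be D). This is the Neapolitan sixth — a major triad on the lowered second degree, here in its customary first inversion.
With F in the bass the chord is in first inversion, so the figured bass is 6.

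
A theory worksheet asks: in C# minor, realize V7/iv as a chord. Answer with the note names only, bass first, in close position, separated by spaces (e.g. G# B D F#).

C# E# G# B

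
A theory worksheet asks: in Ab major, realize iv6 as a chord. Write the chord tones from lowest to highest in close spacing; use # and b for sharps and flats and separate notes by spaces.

Fb Ab Db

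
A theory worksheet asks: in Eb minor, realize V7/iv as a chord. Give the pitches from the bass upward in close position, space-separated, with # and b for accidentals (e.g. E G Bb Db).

Eb G Bb Db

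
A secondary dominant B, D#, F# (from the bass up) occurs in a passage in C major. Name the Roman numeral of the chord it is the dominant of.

iii

The chord is a major triad on B.
A dominant resolves down a perfect fifth: B → E. In C major, E is scale degree 3, i.e. iii.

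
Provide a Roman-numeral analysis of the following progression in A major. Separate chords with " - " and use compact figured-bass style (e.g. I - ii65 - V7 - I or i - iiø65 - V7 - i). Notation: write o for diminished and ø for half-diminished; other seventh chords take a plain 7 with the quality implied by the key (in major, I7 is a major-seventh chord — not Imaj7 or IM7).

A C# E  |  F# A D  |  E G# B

I - IV6 - V

A-C#-E: major triad on A = scale degree 1 → I.
F#-A-D has root D, degree 4 in A major, so IV6.
E-G#-B: root E is the dominant; major triad there is V.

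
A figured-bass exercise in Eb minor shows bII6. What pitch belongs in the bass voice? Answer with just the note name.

bII in Eb minor has root Fb; the chord is Fb-Ab-Cb.
The figure 6 means first inversion — the third is in the bass.

Ab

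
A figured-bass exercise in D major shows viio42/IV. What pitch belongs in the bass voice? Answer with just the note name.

Eb

The applied chord viio42/IV is rooted on F#: F#-A-C-Eb.
The figure 42 means third inversion — the seventh is in the bass.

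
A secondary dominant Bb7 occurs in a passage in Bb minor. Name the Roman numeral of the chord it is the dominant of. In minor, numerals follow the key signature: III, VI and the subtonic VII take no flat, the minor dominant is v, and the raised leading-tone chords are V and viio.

iv

The chord is a dominant seventh chord on Bb.
A dominant resolves down a perfect fifth: Bb → Eb. In Bb minor, Eb is scale degree 4, i.e. iv.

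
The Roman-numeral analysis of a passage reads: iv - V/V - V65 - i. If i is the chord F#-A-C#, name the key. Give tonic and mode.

F# minor

i is given as F#-A-C# — a minor triad with root F#.
If F# is scale degree 1 and the mode makes that degree carry a minor triad, the tonic is F# and the mode is minor.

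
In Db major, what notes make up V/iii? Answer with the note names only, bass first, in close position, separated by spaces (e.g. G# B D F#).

C E G

The slash means an applied dominant: we want the dominant of iii. In Db major, iii is F minor, and its dominant is built on C.
Building a major triad on C gives C-E-G.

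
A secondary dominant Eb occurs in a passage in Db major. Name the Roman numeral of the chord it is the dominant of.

V

The chord is a major triad on Eb.
A dominant resolves down a perfect fifth: Eb → Ab. In Db major, Ab is scale degree 5, i.e. V.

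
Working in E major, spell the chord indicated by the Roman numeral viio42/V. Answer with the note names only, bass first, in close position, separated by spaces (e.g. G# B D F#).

The slash marks an applied leading-tone chord: viio of V. In E major, V is B, so the leading tone to it is A#, a half step below.
Building a fully diminished seventh chord on A# gives A#-C#-E-G.
The figured bass 42 indicates third inversion, placing the seventh (G) in the bass: G-A#-C#-E.

G A# C# E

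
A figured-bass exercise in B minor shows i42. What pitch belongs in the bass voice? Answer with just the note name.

i in B minor has root B; the chord is B-D-F#-A.
The figure 42 means third inversion — the seventh is in the bass.

A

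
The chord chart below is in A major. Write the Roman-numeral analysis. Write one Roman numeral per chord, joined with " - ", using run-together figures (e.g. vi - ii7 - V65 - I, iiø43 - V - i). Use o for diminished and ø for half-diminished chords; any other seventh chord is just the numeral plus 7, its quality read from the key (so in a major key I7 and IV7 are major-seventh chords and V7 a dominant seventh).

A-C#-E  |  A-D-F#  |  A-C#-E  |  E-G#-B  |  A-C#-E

A-C#-E: major triad on A = scale degree 1 → I.
A-D-F#: root D is the subdominant; major triad there is IV64.
A-C#-E: root A is the tonic; major triad there is I.
E-G#-B has root E, degree 5 in A major, so V.
A-C#-E has root A, degree 1 in A major, so I.

I - IV64 - I - V - I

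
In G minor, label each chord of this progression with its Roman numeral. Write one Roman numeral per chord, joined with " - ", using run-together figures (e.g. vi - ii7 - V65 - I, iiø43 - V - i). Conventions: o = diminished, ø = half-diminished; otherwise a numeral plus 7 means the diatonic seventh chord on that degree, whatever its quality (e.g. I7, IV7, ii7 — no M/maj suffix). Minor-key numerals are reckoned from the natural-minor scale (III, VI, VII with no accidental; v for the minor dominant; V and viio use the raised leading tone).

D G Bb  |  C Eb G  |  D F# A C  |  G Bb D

D-G-Bb: minor triad on G = scale degree 1 → i64.
C-Eb-G has root C, degree 4 in G minor, so iv.
D-F#-A-C: root D is the dominant; dominant seventh chord there is V7.
G-Bb-D has root G, degree 1 in G minor, so i.

i64 - iv - V7 - i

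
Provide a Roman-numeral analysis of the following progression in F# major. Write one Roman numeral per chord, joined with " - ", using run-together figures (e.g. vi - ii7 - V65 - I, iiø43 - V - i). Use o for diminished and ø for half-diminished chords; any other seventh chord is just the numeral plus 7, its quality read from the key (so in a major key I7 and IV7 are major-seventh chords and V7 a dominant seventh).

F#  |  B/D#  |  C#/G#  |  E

F#: major triad on F# = scale degree 1 → I.
B/D#: major triad on B = scale degree 4 → IV6.
C#/G#: major triad on C# = scale degree 5 → V64.
E: E with this quality isn't in the key; it's bVII, borrowed from the parallel minor.

I - IV6 - V64 - bVII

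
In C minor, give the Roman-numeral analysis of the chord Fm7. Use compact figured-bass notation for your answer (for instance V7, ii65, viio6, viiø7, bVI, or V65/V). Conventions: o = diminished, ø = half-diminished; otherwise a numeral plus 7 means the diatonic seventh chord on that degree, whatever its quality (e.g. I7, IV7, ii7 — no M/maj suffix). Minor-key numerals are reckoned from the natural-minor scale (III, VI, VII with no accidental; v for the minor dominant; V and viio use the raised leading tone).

iv7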